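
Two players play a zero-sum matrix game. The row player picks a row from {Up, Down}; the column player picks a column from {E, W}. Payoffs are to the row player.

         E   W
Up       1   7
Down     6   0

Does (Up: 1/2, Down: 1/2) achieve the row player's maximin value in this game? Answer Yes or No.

Yes

Against E this mix gives (1/2)·1 + (1/2)·6 = 7/2.
Against W this mix gives (1/2)·7 + (1/2)·0 = 7/2.
All of the column player's active replies (E, W) yield 7/2, and no column does worse for the row player. The mix makes the column player indifferent and guarantees 7/2, so it is optimal.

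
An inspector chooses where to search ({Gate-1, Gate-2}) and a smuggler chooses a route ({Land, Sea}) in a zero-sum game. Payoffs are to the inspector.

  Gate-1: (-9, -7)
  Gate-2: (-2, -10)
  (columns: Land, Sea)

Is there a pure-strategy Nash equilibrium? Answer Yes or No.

Row minima: Gate-1 → -9, Gate-2 → -10; maximin = -9.
Column maxima: Land → -2, Sea → -7; minimax = -7.
-9 ≠ -7, so no pure-strategy equilibrium exists.

No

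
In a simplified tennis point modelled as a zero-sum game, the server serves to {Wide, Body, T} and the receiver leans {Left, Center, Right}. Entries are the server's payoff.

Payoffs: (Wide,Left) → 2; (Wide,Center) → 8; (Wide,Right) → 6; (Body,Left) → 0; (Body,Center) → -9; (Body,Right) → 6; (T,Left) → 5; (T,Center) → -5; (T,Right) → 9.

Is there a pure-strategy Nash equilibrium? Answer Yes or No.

Row minima: Wide → 2, Body → -9, T → -5; maximin = 2.
Column maxima: Left → 5, Center → 8, Right → 9; minimax = 5.
2 ≠ 5, so no pure-strategy equilibrium exists.

No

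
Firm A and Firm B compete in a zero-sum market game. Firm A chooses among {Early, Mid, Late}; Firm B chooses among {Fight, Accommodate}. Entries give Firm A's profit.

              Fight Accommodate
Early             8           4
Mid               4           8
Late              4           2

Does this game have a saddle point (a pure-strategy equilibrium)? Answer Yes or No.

Row minima: Early → 4, Mid → 4, Late → 2; maximin = 4.
Column maxima: Fight → 8, Accommodate → 8; minimax = 8.
4 ≠ 8, so no pure-strategy equilibrium exists.

No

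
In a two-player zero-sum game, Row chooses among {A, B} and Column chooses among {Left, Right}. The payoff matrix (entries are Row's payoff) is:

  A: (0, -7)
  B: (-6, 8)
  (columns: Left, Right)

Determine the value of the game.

Row minima: A → -7, B → -6; maximin = -6.
Column maxima: Left → 0, Right → 8; minimax = 0.
-6 ≠ 0, so there is no saddle point; optimal play is mixed.
Let Row play A with probability p. Expected payoff against Left: 0p + (-6)(1−p) = 6p − 6; against Right: (-7)p + 8(1−p) = −15p + 8.
Setting these equal: 6p − 6 = −15p + 8 ⇒ 21p = 14 ⇒ p = 2/3, and the value is (6)·(2/3) − 6 = -2.
For Column: with q = P(Left), equating A's and B's payoffs gives 7q − 7 = −14q + 8 ⇒ q = 5/7.

-2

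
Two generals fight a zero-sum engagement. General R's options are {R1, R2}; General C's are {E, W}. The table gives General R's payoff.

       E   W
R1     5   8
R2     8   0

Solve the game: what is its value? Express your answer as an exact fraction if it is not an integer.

64/11

Row minima: R1 → 5, R2 → 0; maximin = 5.
Column maxima: E → 8, W → 8; minimax = 8.
5 ≠ 8, so there is no saddle point; optimal play is mixed.
Let General R play R1 with probability p. Expected payoff against E: 5p + 8(1−p) = −3p + 8; against W: 8p + 0(1−p) = 8p.
Setting these equal: −3p + 8 = 8p ⇒ −11p = -8 ⇒ p = 8/11, and the value is (-3)·(8/11) + 8 = 64/11.
For General C: with q = P(E), equating R1's and R2's payoffs gives −3q + 8 = 8q ⇒ q = 8/11.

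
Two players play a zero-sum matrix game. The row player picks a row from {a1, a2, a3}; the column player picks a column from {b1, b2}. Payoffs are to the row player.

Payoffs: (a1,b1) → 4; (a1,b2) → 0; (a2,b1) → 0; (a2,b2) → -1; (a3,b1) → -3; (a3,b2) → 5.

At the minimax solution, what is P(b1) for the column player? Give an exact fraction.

Row minima: a1 → 0, a2 → -1, a3 → -3; maximin = 0.
Column maxima: b1 → 4, b2 → 5; minimax = 4.
0 ≠ 4, so there is no saddle point; optimal play is mixed.
a2 is strictly dominated by a1, so the row player never plays it.
On the remaining 2×2 (a1, a3 vs b1, b2):
Let the row player play a1 with probability p. Expected payoff against b1: 4p + (-3)(1−p) = 7p − 3; against b2: 0p + 5(1−p) = −5p + 5.
Setting these equal: 7p − 3 = −5p + 5 ⇒ 12p = 8 ⇒ p = 2/3, and the value is (7)·(2/3) − 3 = 5/3.
For the column player: with q = P(b1), equating a1's and a3's payoffs gives 4q = −8q + 5 ⇒ q = 5/12.

5/12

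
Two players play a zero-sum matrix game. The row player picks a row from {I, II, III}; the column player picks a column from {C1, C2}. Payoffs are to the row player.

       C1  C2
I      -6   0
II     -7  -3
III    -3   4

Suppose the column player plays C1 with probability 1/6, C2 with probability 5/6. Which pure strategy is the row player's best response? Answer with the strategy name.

Expected payoff of I: (1/6)·(-6) + (5/6)·0 = -1.
Expected payoff of II: (1/6)·(-7) + (5/6)·(-3) = -11/3.
Expected payoff of III: (1/6)·(-3) + (5/6)·4 = 17/6.
The largest is 17/6, so the row player's best response is III.

III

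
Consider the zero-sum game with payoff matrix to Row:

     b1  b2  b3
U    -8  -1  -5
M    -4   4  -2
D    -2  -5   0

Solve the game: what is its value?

Row minima: U → -8, M → -4, D → -5; maximin = -4.
Column maxima: b1 → -2, b2 → 4, b3 → 0; minimax = -2.
-4 ≠ -2, so there is no saddle point; optimal play is mixed.
U is strictly dominated by M, so Row never plays it.
b3 is strictly dominated by b1 (it gives Row strictly more in every row), so Column never plays it.
On the remaining 2×2 (M, D vs b1, b2):
Let Row play M with probability p. Expected payoff against b1: (-4)p + (-2)(1−p) = −2p − 2; against b2: 4p + (-5)(1−p) = 9p − 5.
Setting these equal: −2p − 2 = 9p − 5 ⇒ −11p = -3 ⇒ p = 3/11, and the value is (-2)·(3/11) − 2 = -28/11.
For Column: with q = P(b1), equating M's and D's payoffs gives −8q + 4 = 3q − 5 ⇒ q = 9/11.

-28/11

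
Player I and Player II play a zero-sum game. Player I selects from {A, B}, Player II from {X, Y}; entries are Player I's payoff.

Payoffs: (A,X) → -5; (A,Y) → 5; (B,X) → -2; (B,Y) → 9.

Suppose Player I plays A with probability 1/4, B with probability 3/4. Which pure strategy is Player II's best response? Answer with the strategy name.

X

If Player II plays X, Player I's expected payoff is (1/4)·(-5) + (3/4)·(-2) = -11/4.
If Player II plays Y, Player I's expected payoff is (1/4)·5 + (3/4)·9 = 8.
Player II minimizes Player I's payoff; the smallest is -11/4, so the best response is X.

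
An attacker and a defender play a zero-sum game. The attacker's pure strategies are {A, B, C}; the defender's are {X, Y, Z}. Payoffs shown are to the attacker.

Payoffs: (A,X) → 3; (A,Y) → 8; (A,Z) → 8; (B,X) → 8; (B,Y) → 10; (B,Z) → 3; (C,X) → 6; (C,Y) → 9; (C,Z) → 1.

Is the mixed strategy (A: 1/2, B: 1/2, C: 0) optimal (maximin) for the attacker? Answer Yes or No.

Yes

Against X this mix gives (1/2)·3 + (1/2)·8 = 11/2.
Against Y this mix gives (1/2)·8 + (1/2)·10 = 9.
Against Z this mix gives (1/2)·8 + (1/2)·3 = 11/2.
All of the defender's active replies (X, Z) yield 11/2, and no column does worse for the attacker. The mix makes the defender indifferent and guarantees 11/2, so it is optimal.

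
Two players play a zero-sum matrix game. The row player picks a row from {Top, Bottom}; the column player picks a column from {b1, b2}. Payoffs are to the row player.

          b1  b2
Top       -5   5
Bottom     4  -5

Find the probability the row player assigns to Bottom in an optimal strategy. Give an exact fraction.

10/19

Row minima: Top → -5, Bottom → -5; maximin = -5.
Column maxima: b1 → 4, b2 → 5; minimax = 4.
-5 ≠ 4, so there is no saddle point; optimal play is mixed.
Let the row player play Top with probability p. Expected payoff against b1: (-5)p + 4(1−p) = −9p + 4; against b2: 5p + (-5)(1−p) = 10p − 5.
Setting these equal: −9p + 4 = 10p − 5 ⇒ −19p = -9 ⇒ p = 9/19, and the value is (-9)·(9/19) + 4 = -5/19.
For the column player: with q = P(b1), equating Top's and Bottom's payoffs gives −10q + 5 = 9q − 5 ⇒ q = 10/19.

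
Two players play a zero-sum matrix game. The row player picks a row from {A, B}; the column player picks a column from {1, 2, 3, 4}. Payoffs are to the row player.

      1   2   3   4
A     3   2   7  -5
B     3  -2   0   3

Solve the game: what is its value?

Row minima: A → -5, B → -2; maximin = -2.
Column maxima: 1 → 3, 2 → 2, 3 → 7, 4 → 3; minimax = 2.
-2 ≠ 2, so there is no saddle point; optimal play is mixed.
1 is strictly dominated by 2 (it gives the row player strictly more in every row), so the column player never plays it.
3 is strictly dominated by 2 (it gives the row player strictly more in every row), so the column player never plays it.
On the remaining 2×2 (A, B vs 2, 4):
Let the row player play A with probability p. Expected payoff against 2: 2p + (-2)(1−p) = 4p − 2; against 4: (-5)p + 3(1−p) = −8p + 3.
Setting these equal: 4p − 2 = −8p + 3 ⇒ 12p = 5 ⇒ p = 5/12, and the value is (4)·(5/12) − 2 = -1/3.
For the column player: with q = P(2), equating A's and B's payoffs gives 7q − 5 = −5q + 3 ⇒ q = 2/3.

-1/3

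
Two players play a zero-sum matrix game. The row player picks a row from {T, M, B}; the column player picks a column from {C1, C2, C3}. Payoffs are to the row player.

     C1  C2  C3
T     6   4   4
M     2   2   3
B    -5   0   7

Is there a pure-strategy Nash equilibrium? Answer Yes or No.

Yes

Row minima: T → 4, M → 2, B → -5; maximin = 4.
Column maxima: C1 → 6, C2 → 4, C3 → 7; minimax = 4.
maximin = minimax = 4, so a saddle point exists.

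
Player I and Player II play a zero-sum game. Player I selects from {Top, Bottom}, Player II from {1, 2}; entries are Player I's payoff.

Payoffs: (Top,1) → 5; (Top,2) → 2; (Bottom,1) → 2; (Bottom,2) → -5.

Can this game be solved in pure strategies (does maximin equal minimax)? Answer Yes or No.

Row minima: Top → 2, Bottom → -5; maximin = 2.
Column maxima: 1 → 5, 2 → 2; minimax = 2.
maximin = minimax = 2, so a saddle point exists.

Yes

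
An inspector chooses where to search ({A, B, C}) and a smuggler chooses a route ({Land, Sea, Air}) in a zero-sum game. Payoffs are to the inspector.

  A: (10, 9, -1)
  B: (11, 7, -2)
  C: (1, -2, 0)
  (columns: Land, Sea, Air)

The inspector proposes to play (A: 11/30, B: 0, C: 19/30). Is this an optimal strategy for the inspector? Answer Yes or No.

No

Against Land this mix gives (11/30)·10 + (19/30)·1 = 43/10.
Against Sea this mix gives (11/30)·9 + (19/30)·(-2) = 61/30.
Against Air this mix gives (11/30)·(-1) + (19/30)·0 = -11/30.
The smuggler will play Air, holding the inspector to -11/30. Shifting weight toward the row that does better against Air would raise this floor (the equalizing mix achieves -1/6 against both Air and Sea), so the proposed strategy is not optimal.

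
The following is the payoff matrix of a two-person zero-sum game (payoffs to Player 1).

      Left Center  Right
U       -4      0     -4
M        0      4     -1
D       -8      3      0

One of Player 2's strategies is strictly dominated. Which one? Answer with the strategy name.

Center

Left holds Player 1's payoff strictly below Center in every row: -4 < 0, 0 < 4, -8 < 3.
So Center is strictly dominated for Player 2.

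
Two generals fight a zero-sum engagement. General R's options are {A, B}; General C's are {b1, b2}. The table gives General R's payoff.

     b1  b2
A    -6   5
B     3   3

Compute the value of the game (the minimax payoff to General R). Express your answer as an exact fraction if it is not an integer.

Row minima: A → -6, B → 3; maximin = 3.
Column maxima: b1 → 3, b2 → 5; minimax = 3.
Since maximin = minimax = 3, there is a saddle point and the value is 3.

3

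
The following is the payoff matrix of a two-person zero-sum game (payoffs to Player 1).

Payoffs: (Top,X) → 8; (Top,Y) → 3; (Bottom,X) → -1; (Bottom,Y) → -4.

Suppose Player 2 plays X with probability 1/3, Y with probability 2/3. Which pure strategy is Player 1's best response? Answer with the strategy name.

Top

Expected payoff of Top: (1/3)·8 + (2/3)·3 = 14/3.
Expected payoff of Bottom: (1/3)·(-1) + (2/3)·(-4) = -3.
The largest is 14/3, so Player 1's best response is Top.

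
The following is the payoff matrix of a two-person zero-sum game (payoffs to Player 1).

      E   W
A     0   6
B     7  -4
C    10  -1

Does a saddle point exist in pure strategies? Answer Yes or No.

No

Row minima: A → 0, B → -4, C → -1; maximin = 0.
Column maxima: E → 10, W → 6; minimax = 6.
0 ≠ 6, so no pure-strategy equilibrium exists.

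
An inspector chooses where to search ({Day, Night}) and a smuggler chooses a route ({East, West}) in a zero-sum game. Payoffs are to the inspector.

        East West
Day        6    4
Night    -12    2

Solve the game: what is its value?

Row minima: Day → 4, Night → -12; maximin = 4.
Column maxima: East → 6, West → 4; minimax = 4.
Since maximin = minimax = 4, there is a saddle point and the value is 4.

4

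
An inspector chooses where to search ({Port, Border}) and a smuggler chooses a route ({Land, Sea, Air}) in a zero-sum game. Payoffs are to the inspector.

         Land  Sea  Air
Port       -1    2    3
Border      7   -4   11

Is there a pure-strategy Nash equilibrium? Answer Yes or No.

No

Row minima: Port → -1, Border → -4; maximin = -1.
Column maxima: Land → 7, Sea → 2, Air → 11; minimax = 2.
-1 ≠ 2, so no pure-strategy equilibrium exists.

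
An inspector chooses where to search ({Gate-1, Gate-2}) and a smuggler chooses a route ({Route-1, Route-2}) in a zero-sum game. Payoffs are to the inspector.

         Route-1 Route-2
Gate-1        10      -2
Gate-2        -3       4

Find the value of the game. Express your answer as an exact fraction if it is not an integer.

Row minima: Gate-1 → -2, Gate-2 → -3; maximin = -2.
Column maxima: Route-1 → 10, Route-2 → 4; minimax = 4.
-2 ≠ 4, so there is no saddle point; optimal play is mixed.
Let the inspector play Gate-1 with probability p. Expected payoff against Route-1: 10p + (-3)(1−p) = 13p − 3; against Route-2: (-2)p + 4(1−p) = −6p + 4.
Setting these equal: 13p − 3 = −6p + 4 ⇒ 19p = 7 ⇒ p = 7/19, and the value is (13)·(7/19) − 3 = 34/19.
For the smuggler: with q = P(Route-1), equating Gate-1's and Gate-2's payoffs gives 12q − 2 = −7q + 4 ⇒ q = 6/19.

34/19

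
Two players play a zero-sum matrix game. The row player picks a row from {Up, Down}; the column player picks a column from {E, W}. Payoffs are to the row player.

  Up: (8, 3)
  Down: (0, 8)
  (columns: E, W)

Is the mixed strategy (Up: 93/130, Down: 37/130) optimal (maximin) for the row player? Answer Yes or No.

No

Against E this mix gives (93/130)·8 + (37/130)·0 = 372/65.
Against W this mix gives (93/130)·3 + (37/130)·8 = 115/26.
The column player will play W, holding the row player to 115/26. Shifting weight toward the row that does better against W would raise this floor (the equalizing mix achieves 64/13 against both W and E), so the proposed strategy is not optimal.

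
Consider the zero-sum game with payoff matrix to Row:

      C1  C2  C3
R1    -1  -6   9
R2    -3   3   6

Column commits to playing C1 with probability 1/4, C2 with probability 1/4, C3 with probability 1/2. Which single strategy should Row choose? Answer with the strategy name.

Expected payoff of R1: (1/4)·(-1) + (1/4)·(-6) + (1/2)·9 = 11/4.
Expected payoff of R2: (1/4)·(-3) + (1/4)·3 + (1/2)·6 = 3.
The largest is 3, so Row's best response is R2.

R2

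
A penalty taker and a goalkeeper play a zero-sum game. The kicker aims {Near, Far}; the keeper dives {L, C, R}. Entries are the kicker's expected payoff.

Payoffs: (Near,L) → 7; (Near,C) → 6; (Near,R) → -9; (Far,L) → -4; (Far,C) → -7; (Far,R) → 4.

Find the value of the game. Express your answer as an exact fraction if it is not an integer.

Row minima: Near → -9, Far → -7; maximin = -7.
Column maxima: L → 7, C → 6, R → 4; minimax = 4.
-7 ≠ 4, so there is no saddle point; optimal play is mixed.
L is strictly dominated by C (it gives the kicker strictly more in every row), so the keeper never plays it.
On the remaining 2×2 (Near, Far vs C, R):
Let the kicker play Near with probability p. Expected payoff against C: 6p + (-7)(1−p) = 13p − 7; against R: (-9)p + 4(1−p) = −13p + 4.
Setting these equal: 13p − 7 = −13p + 4 ⇒ 26p = 11 ⇒ p = 11/26, and the value is (13)·(11/26) − 7 = -3/2.
For the keeper: with q = P(C), equating Near's and Far's payoffs gives 15q − 9 = −11q + 4 ⇒ q = 1/2.

-3/2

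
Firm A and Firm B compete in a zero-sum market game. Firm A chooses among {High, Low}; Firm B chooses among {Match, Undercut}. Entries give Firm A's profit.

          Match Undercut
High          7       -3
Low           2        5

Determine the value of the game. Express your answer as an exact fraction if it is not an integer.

Row minima: High → -3, Low → 2; maximin = 2.
Column maxima: Match → 7, Undercut → 5; minimax = 5.
2 ≠ 5, so there is no saddle point; optimal play is mixed.
Let Firm A play High with probability p. Expected payoff against Match: 7p + 2(1−p) = 5p + 2; against Undercut: (-3)p + 5(1−p) = −8p + 5.
Setting these equal: 5p + 2 = −8p + 5 ⇒ 13p = 3 ⇒ p = 3/13, and the value is (5)·(3/13) + 2 = 41/13.
For Firm B: with q = P(Match), equating High's and Low's payoffs gives 10q − 3 = −3q + 5 ⇒ q = 8/13.

41/13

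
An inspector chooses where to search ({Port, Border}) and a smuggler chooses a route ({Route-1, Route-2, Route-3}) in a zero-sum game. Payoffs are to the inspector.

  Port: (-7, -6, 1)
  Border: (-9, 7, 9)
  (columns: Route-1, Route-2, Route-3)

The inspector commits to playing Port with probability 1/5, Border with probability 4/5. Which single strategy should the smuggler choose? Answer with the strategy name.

Route-1

If the smuggler plays Route-1, the inspector's expected payoff is (1/5)·(-7) + (4/5)·(-9) = -43/5.
If the smuggler plays Route-2, the inspector's expected payoff is (1/5)·(-6) + (4/5)·7 = 22/5.
If the smuggler plays Route-3, the inspector's expected payoff is (1/5)·1 + (4/5)·9 = 37/5.
The smuggler minimizes the inspector's payoff; the smallest is -43/5, so the best response is Route-1.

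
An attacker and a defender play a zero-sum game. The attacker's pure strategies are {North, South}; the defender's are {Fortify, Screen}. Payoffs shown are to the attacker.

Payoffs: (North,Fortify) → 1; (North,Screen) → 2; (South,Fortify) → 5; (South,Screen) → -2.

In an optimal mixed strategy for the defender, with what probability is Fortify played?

Row minima: North → 1, South → -2; maximin = 1.
Column maxima: Fortify → 5, Screen → 2; minimax = 2.
1 ≠ 2, so there is no saddle point; optimal play is mixed.
Let the attacker play North with probability p. Expected payoff against Fortify: 1p + 5(1−p) = −4p + 5; against Screen: 2p + (-2)(1−p) = 4p − 2.
Setting these equal: −4p + 5 = 4p − 2 ⇒ −8p = -7 ⇒ p = 7/8, and the value is (-4)·(7/8) + 5 = 3/2.
For the defender: with q = P(Fortify), equating North's and South's payoffs gives −q + 2 = 7q − 2 ⇒ q = 1/2.

1/2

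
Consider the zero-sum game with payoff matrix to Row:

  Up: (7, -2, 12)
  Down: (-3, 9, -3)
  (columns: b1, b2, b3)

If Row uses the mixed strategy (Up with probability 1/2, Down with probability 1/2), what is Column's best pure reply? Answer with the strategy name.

b1

If Column plays b1, Row's expected payoff is (1/2)·7 + (1/2)·(-3) = 2.
If Column plays b2, Row's expected payoff is (1/2)·(-2) + (1/2)·9 = 7/2.
If Column plays b3, Row's expected payoff is (1/2)·12 + (1/2)·(-3) = 9/2.
Column minimizes Row's payoff; the smallest is 2, so the best response is b1.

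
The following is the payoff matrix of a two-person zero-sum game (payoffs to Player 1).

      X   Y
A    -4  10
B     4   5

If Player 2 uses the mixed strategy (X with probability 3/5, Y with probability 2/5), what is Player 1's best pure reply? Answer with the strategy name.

B

Expected payoff of A: (3/5)·(-4) + (2/5)·10 = 8/5.
Expected payoff of B: (3/5)·4 + (2/5)·5 = 22/5.
The largest is 22/5, so Player 1's best response is B.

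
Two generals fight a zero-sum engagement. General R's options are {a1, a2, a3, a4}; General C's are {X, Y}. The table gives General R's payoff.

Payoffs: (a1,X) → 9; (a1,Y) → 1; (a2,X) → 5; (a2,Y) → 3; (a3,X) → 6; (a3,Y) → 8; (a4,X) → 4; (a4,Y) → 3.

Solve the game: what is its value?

Row minima: a1 → 1, a2 → 3, a3 → 6, a4 → 3; maximin = 6.
Column maxima: X → 9, Y → 8; minimax = 8.
6 ≠ 8, so there is no saddle point; optimal play is mixed.
a2 is strictly dominated by a3, so General R never plays it.
a4 is strictly dominated by a3, so General R never plays it.
On the remaining 2×2 (a1, a3 vs X, Y):
Let General R play a1 with probability p. Expected payoff against X: 9p + 6(1−p) = 3p + 6; against Y: 1p + 8(1−p) = −7p + 8.
Setting these equal: 3p + 6 = −7p + 8 ⇒ 10p = 2 ⇒ p = 1/5, and the value is (3)·(1/5) + 6 = 33/5.
For General C: with q = P(X), equating a1's and a3's payoffs gives 8q + 1 = −2q + 8 ⇒ q = 7/10.

33/5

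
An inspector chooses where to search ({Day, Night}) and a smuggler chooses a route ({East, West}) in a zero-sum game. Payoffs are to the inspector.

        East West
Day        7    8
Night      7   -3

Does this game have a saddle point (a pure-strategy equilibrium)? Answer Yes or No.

Row minima: Day → 7, Night → -3; maximin = 7.
Column maxima: East → 7, West → 8; minimax = 7.
maximin = minimax = 7, so a saddle point exists.

Yes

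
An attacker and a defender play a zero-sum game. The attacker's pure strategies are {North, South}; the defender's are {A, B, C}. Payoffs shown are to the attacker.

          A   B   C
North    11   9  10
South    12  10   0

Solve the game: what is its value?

100/11

Row minima: North → 9, South → 0; maximin = 9.
Column maxima: A → 12, B → 10, C → 10; minimax = 10.
9 ≠ 10, so there is no saddle point; optimal play is mixed.
A is strictly dominated by B (it gives the attacker strictly more in every row), so the defender never plays it.
On the remaining 2×2 (North, South vs B, C):
Let the attacker play North with probability p. Expected payoff against B: 9p + 10(1−p) = −p + 10; against C: 10p + 0(1−p) = 10p.
Setting these equal: −p + 10 = 10p ⇒ −11p = -10 ⇒ p = 10/11, and the value is (-1)·(10/11) + 10 = 100/11.
For the defender: with q = P(B), equating North's and South's payoffs gives −q + 10 = 10q ⇒ q = 10/11.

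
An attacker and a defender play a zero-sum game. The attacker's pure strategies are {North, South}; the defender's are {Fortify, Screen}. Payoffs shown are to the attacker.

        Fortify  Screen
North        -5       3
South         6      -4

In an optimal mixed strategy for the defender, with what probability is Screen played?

11/18

Row minima: North → -5, South → -4; maximin = -4.
Column maxima: Fortify → 6, Screen → 3; minimax = 3.
-4 ≠ 3, so there is no saddle point; optimal play is mixed.
Let the attacker play North with probability p. Expected payoff against Fortify: (-5)p + 6(1−p) = −11p + 6; against Screen: 3p + (-4)(1−p) = 7p − 4.
Setting these equal: −11p + 6 = 7p − 4 ⇒ −18p = -10 ⇒ p = 5/9, and the value is (-11)·(5/9) + 6 = -1/9.
For the defender: with q = P(Fortify), equating North's and South's payoffs gives −8q + 3 = 10q − 4 ⇒ q = 7/18.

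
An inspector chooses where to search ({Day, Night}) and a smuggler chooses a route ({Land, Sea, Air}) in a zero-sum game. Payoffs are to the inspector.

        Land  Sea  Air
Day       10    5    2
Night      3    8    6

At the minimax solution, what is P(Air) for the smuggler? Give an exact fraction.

Row minima: Day → 2, Night → 3; maximin = 3.
Column maxima: Land → 10, Sea → 8, Air → 6; minimax = 6.
3 ≠ 6, so there is no saddle point; optimal play is mixed.
Sea is strictly dominated by Air (it gives the inspector strictly more in every row), so the smuggler never plays it.
On the remaining 2×2 (Day, Night vs Land, Air):
Let the inspector play Day with probability p. Expected payoff against Land: 10p + 3(1−p) = 7p + 3; against Air: 2p + 6(1−p) = −4p + 6.
Setting these equal: 7p + 3 = −4p + 6 ⇒ 11p = 3 ⇒ p = 3/11, and the value is (7)·(3/11) + 3 = 54/11.
For the smuggler: with q = P(Land), equating Day's and Night's payoffs gives 8q + 2 = −3q + 6 ⇒ q = 4/11.

7/11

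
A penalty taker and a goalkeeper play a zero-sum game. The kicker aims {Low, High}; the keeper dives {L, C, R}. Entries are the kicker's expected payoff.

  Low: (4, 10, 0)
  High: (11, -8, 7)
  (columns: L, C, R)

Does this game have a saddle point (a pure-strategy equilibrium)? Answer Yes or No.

No

Row minima: Low → 0, High → -8; maximin = 0.
Column maxima: L → 11, C → 10, R → 7; minimax = 7.
0 ≠ 7, so no pure-strategy equilibrium exists.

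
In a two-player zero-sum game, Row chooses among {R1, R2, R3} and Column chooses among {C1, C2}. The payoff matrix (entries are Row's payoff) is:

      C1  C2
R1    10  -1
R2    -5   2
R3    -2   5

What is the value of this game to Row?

8/3

Row minima: R1 → -1, R2 → -5, R3 → -2; maximin = -1.
Column maxima: C1 → 10, C2 → 5; minimax = 5.
-1 ≠ 5, so there is no saddle point; optimal play is mixed.
R2 is strictly dominated by R3, so Row never plays it.
On the remaining 2×2 (R1, R3 vs C1, C2):
Let Row play R1 with probability p. Expected payoff against C1: 10p + (-2)(1−p) = 12p − 2; against C2: (-1)p + 5(1−p) = −6p + 5.
Setting these equal: 12p − 2 = −6p + 5 ⇒ 18p = 7 ⇒ p = 7/18, and the value is (12)·(7/18) − 2 = 8/3.
For Column: with q = P(C1), equating R1's and R3's payoffs gives 11q − 1 = −7q + 5 ⇒ q = 1/3.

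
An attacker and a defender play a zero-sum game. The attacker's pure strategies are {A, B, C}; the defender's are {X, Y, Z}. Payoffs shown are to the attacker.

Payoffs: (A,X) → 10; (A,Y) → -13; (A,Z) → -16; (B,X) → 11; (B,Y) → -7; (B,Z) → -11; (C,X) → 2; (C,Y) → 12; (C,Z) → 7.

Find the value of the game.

Row minima: A → -16, B → -11, C → 2; maximin = 2.
Column maxima: X → 11, Y → 12, Z → 7; minimax = 7.
2 ≠ 7, so there is no saddle point; optimal play is mixed.
A is strictly dominated by B, so the attacker never plays it.
Y is strictly dominated by Z (it gives the attacker strictly more in every row), so the defender never plays it.
On the remaining 2×2 (B, C vs X, Z):
Let the attacker play B with probability p. Expected payoff against X: 11p + 2(1−p) = 9p + 2; against Z: (-11)p + 7(1−p) = −18p + 7.
Setting these equal: 9p + 2 = −18p + 7 ⇒ 27p = 5 ⇒ p = 5/27, and the value is (9)·(5/27) + 2 = 11/3.
For the defender: with q = P(X), equating B's and C's payoffs gives 22q − 11 = −5q + 7 ⇒ q = 2/3.

11/3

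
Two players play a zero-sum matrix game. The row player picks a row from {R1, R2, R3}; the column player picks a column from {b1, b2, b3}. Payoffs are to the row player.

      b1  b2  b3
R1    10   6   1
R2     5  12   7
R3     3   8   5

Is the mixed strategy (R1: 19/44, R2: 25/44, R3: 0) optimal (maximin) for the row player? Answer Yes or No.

Against b1 this mix gives (19/44)·10 + (25/44)·5 = 315/44.
Against b2 this mix gives (19/44)·6 + (25/44)·12 = 207/22.
Against b3 this mix gives (19/44)·1 + (25/44)·7 = 97/22.
The column player will play b3, holding the row player to 97/22. Shifting weight toward the row that does better against b3 would raise this floor (the equalizing mix achieves 65/11 against both b3 and b1), so the proposed strategy is not optimal.

No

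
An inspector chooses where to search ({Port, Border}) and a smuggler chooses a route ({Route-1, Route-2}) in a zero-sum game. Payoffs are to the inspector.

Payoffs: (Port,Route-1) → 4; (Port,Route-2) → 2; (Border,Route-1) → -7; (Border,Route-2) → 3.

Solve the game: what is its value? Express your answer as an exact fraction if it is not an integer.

13/6

Row minima: Port → 2, Border → -7; maximin = 2.
Column maxima: Route-1 → 4, Route-2 → 3; minimax = 3.
2 ≠ 3, so there is no saddle point; optimal play is mixed.
Let the inspector play Port with probability p. Expected payoff against Route-1: 4p + (-7)(1−p) = 11p − 7; against Route-2: 2p + 3(1−p) = −p + 3.
Setting these equal: 11p − 7 = −p + 3 ⇒ 12p = 10 ⇒ p = 5/6, and the value is (11)·(5/6) − 7 = 13/6.
For the smuggler: with q = P(Route-1), equating Port's and Border's payoffs gives 2q + 2 = −10q + 3 ⇒ q = 1/12.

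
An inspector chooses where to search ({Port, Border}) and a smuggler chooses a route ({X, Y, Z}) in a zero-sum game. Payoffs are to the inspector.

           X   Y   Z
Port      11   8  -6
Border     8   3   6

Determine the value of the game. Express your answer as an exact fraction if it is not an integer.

66/17

Row minima: Port → -6, Border → 3; maximin = 3.
Column maxima: X → 11, Y → 8, Z → 6; minimax = 6.
3 ≠ 6, so there is no saddle point; optimal play is mixed.
X is strictly dominated by Y (it gives the inspector strictly more in every row), so the smuggler never plays it.
On the remaining 2×2 (Port, Border vs Y, Z):
Let the inspector play Port with probability p. Expected payoff against Y: 8p + 3(1−p) = 5p + 3; against Z: (-6)p + 6(1−p) = −12p + 6.
Setting these equal: 5p + 3 = −12p + 6 ⇒ 17p = 3 ⇒ p = 3/17, and the value is (5)·(3/17) + 3 = 66/17.
For the smuggler: with q = P(Y), equating Port's and Border's payoffs gives 14q − 6 = −3q + 6 ⇒ q = 12/17.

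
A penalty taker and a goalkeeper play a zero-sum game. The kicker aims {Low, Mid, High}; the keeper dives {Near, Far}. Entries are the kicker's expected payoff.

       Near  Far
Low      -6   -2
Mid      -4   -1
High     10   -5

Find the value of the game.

-5/3

Row minima: Low → -6, Mid → -4, High → -5; maximin = -4.
Column maxima: Near → 10, Far → -1; minimax = -1.
-4 ≠ -1, so there is no saddle point; optimal play is mixed.
Low is strictly dominated by Mid, so the kicker never plays it.
On the remaining 2×2 (Mid, High vs Near, Far):
Let the kicker play Mid with probability p. Expected payoff against Near: (-4)p + 10(1−p) = −14p + 10; against Far: (-1)p + (-5)(1−p) = 4p − 5.
Setting these equal: −14p + 10 = 4p − 5 ⇒ −18p = -15 ⇒ p = 5/6, and the value is (-14)·(5/6) + 10 = -5/3.
For the keeper: with q = P(Near), equating Mid's and High's payoffs gives −3q − 1 = 15q − 5 ⇒ q = 2/9.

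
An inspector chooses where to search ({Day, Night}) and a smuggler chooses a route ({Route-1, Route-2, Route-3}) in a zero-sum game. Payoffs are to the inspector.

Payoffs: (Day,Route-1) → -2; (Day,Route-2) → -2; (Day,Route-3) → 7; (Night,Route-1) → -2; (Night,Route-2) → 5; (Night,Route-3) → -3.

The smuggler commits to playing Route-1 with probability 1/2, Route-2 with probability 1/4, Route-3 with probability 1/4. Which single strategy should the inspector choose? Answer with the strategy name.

Day

Expected payoff of Day: (1/2)·(-2) + (1/4)·(-2) + (1/4)·7 = 1/4.
Expected payoff of Night: (1/2)·(-2) + (1/4)·5 + (1/4)·(-3) = -1/2.
The largest is 1/4, so the inspector's best response is Day.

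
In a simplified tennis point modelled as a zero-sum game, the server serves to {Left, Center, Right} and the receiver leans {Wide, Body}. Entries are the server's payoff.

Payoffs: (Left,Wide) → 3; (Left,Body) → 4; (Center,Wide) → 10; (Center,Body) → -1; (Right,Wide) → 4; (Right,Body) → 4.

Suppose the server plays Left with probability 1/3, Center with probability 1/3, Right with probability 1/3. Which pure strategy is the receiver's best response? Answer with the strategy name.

Body

If the receiver plays Wide, the server's expected payoff is (1/3)·3 + (1/3)·10 + (1/3)·4 = 17/3.
If the receiver plays Body, the server's expected payoff is (1/3)·4 + (1/3)·(-1) + (1/3)·4 = 7/3.
The receiver minimizes the server's payoff; the smallest is 7/3, so the best response is Body.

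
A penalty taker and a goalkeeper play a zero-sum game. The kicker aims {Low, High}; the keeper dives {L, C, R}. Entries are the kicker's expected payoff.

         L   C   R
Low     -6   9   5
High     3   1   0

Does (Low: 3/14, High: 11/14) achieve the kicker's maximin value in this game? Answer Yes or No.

Yes

Against L this mix gives (3/14)·(-6) + (11/14)·3 = 15/14.
Against C this mix gives (3/14)·9 + (11/14)·1 = 19/7.
Against R this mix gives (3/14)·5 + (11/14)·0 = 15/14.
All of the keeper's active replies (L, R) yield 15/14, and no column does worse for the kicker. The mix makes the keeper indifferent and guarantees 15/14, so it is optimal.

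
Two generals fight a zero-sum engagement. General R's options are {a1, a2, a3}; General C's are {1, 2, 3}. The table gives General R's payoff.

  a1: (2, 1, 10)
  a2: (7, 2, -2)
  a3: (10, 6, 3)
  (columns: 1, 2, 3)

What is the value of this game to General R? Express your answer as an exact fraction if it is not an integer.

19/4

Row minima: a1 → 1, a2 → -2, a3 → 3; maximin = 3.
Column maxima: 1 → 10, 2 → 6, 3 → 10; minimax = 6.
3 ≠ 6, so there is no saddle point; optimal play is mixed.
a2 is strictly dominated by a3, so General R never plays it.
1 is strictly dominated by 2 (it gives General R strictly more in every row), so General C never plays it.
On the remaining 2×2 (a1, a3 vs 2, 3):
Let General R play a1 with probability p. Expected payoff against 2: 1p + 6(1−p) = −5p + 6; against 3: 10p + 3(1−p) = 7p + 3.
Setting these equal: −5p + 6 = 7p + 3 ⇒ −12p = -3 ⇒ p = 1/4, and the value is (-5)·(1/4) + 6 = 19/4.
For General C: with q = P(2), equating a1's and a3's payoffs gives −9q + 10 = 3q + 3 ⇒ q = 7/12.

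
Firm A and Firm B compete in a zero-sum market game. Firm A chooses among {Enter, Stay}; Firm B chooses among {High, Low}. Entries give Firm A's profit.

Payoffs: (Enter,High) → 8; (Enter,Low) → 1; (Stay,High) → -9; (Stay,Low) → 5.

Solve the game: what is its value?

7/3

Row minima: Enter → 1, Stay → -9; maximin = 1.
Column maxima: High → 8, Low → 5; minimax = 5.
1 ≠ 5, so there is no saddle point; optimal play is mixed.
Let Firm A play Enter with probability p. Expected payoff against High: 8p + (-9)(1−p) = 17p − 9; against Low: 1p + 5(1−p) = −4p + 5.
Setting these equal: 17p − 9 = −4p + 5 ⇒ 21p = 14 ⇒ p = 2/3, and the value is (17)·(2/3) − 9 = 7/3.
For Firm B: with q = P(High), equating Enter's and Stay's payoffs gives 7q + 1 = −14q + 5 ⇒ q = 4/21.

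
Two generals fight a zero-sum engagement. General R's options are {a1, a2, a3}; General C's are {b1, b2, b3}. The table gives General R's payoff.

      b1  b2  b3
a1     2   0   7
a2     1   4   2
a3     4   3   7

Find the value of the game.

13/4

Row minima: a1 → 0, a2 → 1, a3 → 3; maximin = 3.
Column maxima: b1 → 4, b2 → 4, b3 → 7; minimax = 4.
3 ≠ 4, so there is no saddle point; optimal play is mixed.
b3 is strictly dominated by b1 (it gives General R strictly more in every row), so General C never plays it.
With b3 eliminated, a1 is strictly dominated by a3 (a3 gives General R strictly more in every remaining column), so General R never plays it.
On the remaining 2×2 (a2, a3 vs b1, b2):
Let General R play a2 with probability p. Expected payoff against b1: 1p + 4(1−p) = −3p + 4; against b2: 4p + 3(1−p) = p + 3.
Setting these equal: −3p + 4 = p + 3 ⇒ −4p = -1 ⇒ p = 1/4, and the value is (-3)·(1/4) + 4 = 13/4.
For General C: with q = P(b1), equating a2's and a3's payoffs gives −3q + 4 = q + 3 ⇒ q = 1/4.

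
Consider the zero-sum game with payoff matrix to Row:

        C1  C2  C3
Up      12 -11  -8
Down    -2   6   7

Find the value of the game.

Row minima: Up → -11, Down → -2; maximin = -2.
Column maxima: C1 → 12, C2 → 6, C3 → 7; minimax = 6.
-2 ≠ 6, so there is no saddle point; optimal play is mixed.
C3 is strictly dominated by C2 (it gives Row strictly more in every row), so Column never plays it.
On the remaining 2×2 (Up, Down vs C1, C2):
Let Row play Up with probability p. Expected payoff against C1: 12p + (-2)(1−p) = 14p − 2; against C2: (-11)p + 6(1−p) = −17p + 6.
Setting these equal: 14p − 2 = −17p + 6 ⇒ 31p = 8 ⇒ p = 8/31, and the value is (14)·(8/31) − 2 = 50/31.
For Column: with q = P(C1), equating Up's and Down's payoffs gives 23q − 11 = −8q + 6 ⇒ q = 17/31.

50/31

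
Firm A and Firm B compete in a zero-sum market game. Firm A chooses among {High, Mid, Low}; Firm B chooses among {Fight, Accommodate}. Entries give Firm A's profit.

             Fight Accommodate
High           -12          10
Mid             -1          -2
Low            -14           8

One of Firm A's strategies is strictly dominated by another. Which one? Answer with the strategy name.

Low

High gives a strictly higher payoff than Low against every column: -12 > -14, 10 > 8.
So Low is strictly dominated and Firm A never plays it.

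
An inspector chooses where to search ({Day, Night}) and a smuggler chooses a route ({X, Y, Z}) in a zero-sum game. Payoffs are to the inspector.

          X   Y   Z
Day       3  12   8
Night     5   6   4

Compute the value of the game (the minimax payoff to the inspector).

Row minima: Day → 3, Night → 4; maximin = 4.
Column maxima: X → 5, Y → 12, Z → 8; minimax = 5.
4 ≠ 5, so there is no saddle point; optimal play is mixed.
Y is strictly dominated by X (it gives the inspector strictly more in every row), so the smuggler never plays it.
On the remaining 2×2 (Day, Night vs X, Z):
Let the inspector play Day with probability p. Expected payoff against X: 3p + 5(1−p) = −2p + 5; against Z: 8p + 4(1−p) = 4p + 4.
Setting these equal: −2p + 5 = 4p + 4 ⇒ −6p = -1 ⇒ p = 1/6, and the value is (-2)·(1/6) + 5 = 14/3.
For the smuggler: with q = P(X), equating Day's and Night's payoffs gives −5q + 8 = q + 4 ⇒ q = 2/3.

14/3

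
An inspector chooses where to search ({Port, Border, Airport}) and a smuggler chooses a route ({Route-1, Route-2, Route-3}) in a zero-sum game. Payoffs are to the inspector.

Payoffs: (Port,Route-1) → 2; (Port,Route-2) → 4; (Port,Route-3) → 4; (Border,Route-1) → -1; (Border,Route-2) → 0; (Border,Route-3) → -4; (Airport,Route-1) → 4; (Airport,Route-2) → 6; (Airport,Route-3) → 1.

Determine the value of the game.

14/5

Row minima: Port → 2, Border → -4, Airport → 1; maximin = 2.
Column maxima: Route-1 → 4, Route-2 → 6, Route-3 → 4; minimax = 4.
2 ≠ 4, so there is no saddle point; optimal play is mixed.
Border is strictly dominated by Port, so the inspector never plays it.
Route-2 is strictly dominated by Route-1 (it gives the inspector strictly more in every row), so the smuggler never plays it.
On the remaining 2×2 (Port, Airport vs Route-1, Route-3):
Let the inspector play Port with probability p. Expected payoff against Route-1: 2p + 4(1−p) = −2p + 4; against Route-3: 4p + 1(1−p) = 3p + 1.
Setting these equal: −2p + 4 = 3p + 1 ⇒ −5p = -3 ⇒ p = 3/5, and the value is (-2)·(3/5) + 4 = 14/5.
For the smuggler: with q = P(Route-1), equating Port's and Airport's payoffs gives −2q + 4 = 3q + 1 ⇒ q = 3/5.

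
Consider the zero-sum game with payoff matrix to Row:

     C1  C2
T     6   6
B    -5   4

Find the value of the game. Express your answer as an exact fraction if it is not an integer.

Row minima: T → 6, B → -5; maximin = 6.
Column maxima: C1 → 6, C2 → 6; minimax = 6.
Since maximin = minimax = 6, there is a saddle point and the value is 6.

6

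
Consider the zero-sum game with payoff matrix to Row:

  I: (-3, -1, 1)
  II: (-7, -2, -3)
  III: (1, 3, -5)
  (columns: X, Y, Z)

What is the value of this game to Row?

-7/5

Row minima: I → -3, II → -7, III → -5; maximin = -3.
Column maxima: X → 1, Y → 3, Z → 1; minimax = 1.
-3 ≠ 1, so there is no saddle point; optimal play is mixed.
II is strictly dominated by I, so Row never plays it.
Y is strictly dominated by X (it gives Row strictly more in every row), so Column never plays it.
On the remaining 2×2 (I, III vs X, Z):
Let Row play I with probability p. Expected payoff against X: (-3)p + 1(1−p) = −4p + 1; against Z: 1p + (-5)(1−p) = 6p − 5.
Setting these equal: −4p + 1 = 6p − 5 ⇒ −10p = -6 ⇒ p = 3/5, and the value is (-4)·(3/5) + 1 = -7/5.
For Column: with q = P(X), equating I's and III's payoffs gives −4q + 1 = 6q − 5 ⇒ q = 3/5.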